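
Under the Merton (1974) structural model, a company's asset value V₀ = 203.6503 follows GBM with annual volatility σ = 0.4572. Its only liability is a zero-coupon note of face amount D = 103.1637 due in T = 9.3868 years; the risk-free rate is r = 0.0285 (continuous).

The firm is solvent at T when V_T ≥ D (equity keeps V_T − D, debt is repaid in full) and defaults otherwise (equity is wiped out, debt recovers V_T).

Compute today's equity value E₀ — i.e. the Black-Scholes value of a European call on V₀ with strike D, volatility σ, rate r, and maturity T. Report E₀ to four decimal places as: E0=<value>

d₁ = [ln(V₀/D) + (r + σ²/2)T] / (σ√T)
   = [ln(203.6503/103.1637) + (0.0285 + 0.5·0.4572²)·9.3868] / (0.4572·√9.3868)
   = [0.680087 + 1.248594] / 1.400764 = 1.376878
d₂ = d₁ − σ√T = 1.376878 − 1.400764 = -0.023886
N(d₁) = 0.915725,  N(d₂) = 0.490472,  e^(−rT) = 0.765272
E₀ = V₀·N(d₁) − D·e^(−rT)·N(d₂)
   = 203.6503·0.915725 − 103.1637·0.765272·0.490472 = 147.765763

E0=147.7658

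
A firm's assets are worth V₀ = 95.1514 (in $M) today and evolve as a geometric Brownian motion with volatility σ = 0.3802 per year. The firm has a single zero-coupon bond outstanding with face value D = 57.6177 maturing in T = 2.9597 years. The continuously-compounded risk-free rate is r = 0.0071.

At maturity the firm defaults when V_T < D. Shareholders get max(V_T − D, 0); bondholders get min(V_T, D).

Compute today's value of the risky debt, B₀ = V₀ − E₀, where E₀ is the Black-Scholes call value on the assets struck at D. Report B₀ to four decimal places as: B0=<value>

B0=50.8278

d₁ = [ln(V₀/D) + (r + σ²/2)T] / (σ√T)
   = [ln(95.1514/57.6177) + (0.0071 + 0.5·0.3802²)·2.9597] / (0.3802·√2.9597)
   = [0.501639 + 0.234929] / 0.654088 = 1.126101
d₂ = d₁ − σ√T = 1.126101 − 0.654088 = 0.472013
N(d₁) = 0.869939,  N(d₂) = 0.681541,  e^(−rT) = 0.979205
E₀ = V₀·N(d₁) − D·e^(−rT)·N(d₂)
   = 95.1514·0.869939 − 57.6177·0.979205·0.681541 = 44.323612
B₀ = V₀ − E₀ = 95.1514 − 44.323612 = 50.827788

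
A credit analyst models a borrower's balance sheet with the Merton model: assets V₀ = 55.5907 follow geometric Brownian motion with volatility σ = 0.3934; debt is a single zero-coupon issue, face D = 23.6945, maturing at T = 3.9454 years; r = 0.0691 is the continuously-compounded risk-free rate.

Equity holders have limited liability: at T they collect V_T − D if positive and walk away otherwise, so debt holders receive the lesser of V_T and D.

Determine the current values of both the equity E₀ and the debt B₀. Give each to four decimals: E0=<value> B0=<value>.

E0=38.3363 B0=17.2544

d₁ = [ln(V₀/D) + (r + σ²/2)T] / (σ√T)
   = [ln(55.5907/23.6945) + (0.0691 + 0.5·0.3934²)·3.9454] / (0.3934·√3.9454)
   = [0.852773 + 0.577929] / 0.781412 = 1.830920
d₂ = d₁ − σ√T = 1.830920 − 0.781412 = 1.049508
N(d₁) = 0.966444,  N(d₂) = 0.853028,  e^(−rT) = 0.761377
E₀ = V₀·N(d₁) − D·e^(−rT)·N(d₂)
   = 55.5907·0.966444 − 23.6945·0.761377·0.853028 = 38.336288
B₀ = V₀ − E₀ = 55.5907 − 38.336288 = 17.254412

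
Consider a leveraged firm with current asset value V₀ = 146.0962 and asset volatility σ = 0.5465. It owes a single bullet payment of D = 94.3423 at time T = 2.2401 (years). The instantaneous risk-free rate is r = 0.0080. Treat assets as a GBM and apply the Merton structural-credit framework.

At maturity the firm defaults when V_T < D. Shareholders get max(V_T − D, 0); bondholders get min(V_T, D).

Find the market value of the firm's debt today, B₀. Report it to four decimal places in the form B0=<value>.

B0=76.1881

d₁ = [ln(V₀/D) + (r + σ²/2)T] / (σ√T)
   = [ln(146.0962/94.3423) + (0.0080 + 0.5·0.5465²)·2.2401] / (0.5465·√2.2401)
   = [0.437336 + 0.352437] / 0.817945 = 0.965558
d₂ = d₁ − σ√T = 0.965558 − 0.817945 = 0.147614
N(d₁) = 0.832867,  N(d₂) = 0.558676,  e^(−rT) = 0.982239
E₀ = V₀·N(d₁) − D·e^(−rT)·N(d₂)
   = 146.0962·0.832867 − 94.3423·0.982239·0.558676 = 69.908096
B₀ = V₀ − E₀ = 146.0962 − 69.908096 = 76.188104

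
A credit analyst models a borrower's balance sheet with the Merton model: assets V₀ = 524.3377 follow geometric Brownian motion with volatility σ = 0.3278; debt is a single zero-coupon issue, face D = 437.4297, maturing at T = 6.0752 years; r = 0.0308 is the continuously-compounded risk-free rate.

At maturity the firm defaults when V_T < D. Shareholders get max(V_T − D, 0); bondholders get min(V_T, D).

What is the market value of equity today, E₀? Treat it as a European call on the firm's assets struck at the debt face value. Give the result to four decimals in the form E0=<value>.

d₁ = [ln(V₀/D) + (r + σ²/2)T] / (σ√T)
   = [ln(524.3377/437.4297) + (0.0308 + 0.5·0.3278²)·6.0752] / (0.3278·√6.0752)
   = [0.181220 + 0.513515] / 0.807959 = 0.859864
d₂ = d₁ − σ√T = 0.859864 − 0.807959 = 0.051905
N(d₁) = 0.805068,  N(d₂) = 0.520698,  e^(−rT) = 0.829347
E₀ = V₀·N(d₁) − D·e^(−rT)·N(d₂)
   = 524.3377·0.805068 − 437.4297·0.829347·0.520698 = 233.228112

E0=233.2281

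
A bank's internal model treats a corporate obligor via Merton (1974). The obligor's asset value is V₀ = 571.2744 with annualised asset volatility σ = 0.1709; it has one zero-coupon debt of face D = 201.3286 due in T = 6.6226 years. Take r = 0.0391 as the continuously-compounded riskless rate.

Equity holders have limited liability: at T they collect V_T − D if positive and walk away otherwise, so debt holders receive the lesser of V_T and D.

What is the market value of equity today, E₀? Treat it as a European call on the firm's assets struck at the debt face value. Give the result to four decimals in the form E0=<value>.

d₁ = [ln(V₀/D) + (r + σ²/2)T] / (σ√T)
   = [ln(571.2744/201.3286) + (0.0391 + 0.5·0.1709²)·6.6226] / (0.1709·√6.6226)
   = [1.042931 + 0.355656] / 0.439801 = 3.180045
d₂ = d₁ − σ√T = 3.180045 − 0.439801 = 2.740244
N(d₁) = 0.999264,  N(d₂) = 0.996930,  e^(−rT) = 0.771867
E₀ = V₀·N(d₁) − D·e^(−rT)·N(d₂)
   = 571.2744·0.999264 − 201.3286·0.771867·0.996930 = 415.932014

E0=415.9320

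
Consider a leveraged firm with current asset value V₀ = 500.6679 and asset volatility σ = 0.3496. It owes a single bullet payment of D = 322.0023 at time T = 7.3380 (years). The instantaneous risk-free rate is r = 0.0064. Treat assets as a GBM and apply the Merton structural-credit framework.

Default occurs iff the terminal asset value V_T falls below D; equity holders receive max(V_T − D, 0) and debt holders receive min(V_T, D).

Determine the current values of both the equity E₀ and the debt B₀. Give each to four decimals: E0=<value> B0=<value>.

d₁ = [ln(V₀/D) + (r + σ²/2)T] / (σ√T)
   = [ln(500.6679/322.0023) + (0.0064 + 0.5·0.3496²)·7.3380] / (0.3496·√7.3380)
   = [0.441384 + 0.495389] / 0.947022 = 0.989177
d₂ = d₁ − σ√T = 0.989177 − 0.947022 = 0.042155
N(d₁) = 0.838712,  N(d₂) = 0.516812,  e^(−rT) = 0.954123
E₀ = V₀·N(d₁) − D·e^(−rT)·N(d₂)
   = 500.6679·0.838712 − 322.0023·0.954123·0.516812 = 261.135995
B₀ = V₀ − E₀ = 500.6679 − 261.135995 = 239.531905

E0=261.1360 B0=239.5319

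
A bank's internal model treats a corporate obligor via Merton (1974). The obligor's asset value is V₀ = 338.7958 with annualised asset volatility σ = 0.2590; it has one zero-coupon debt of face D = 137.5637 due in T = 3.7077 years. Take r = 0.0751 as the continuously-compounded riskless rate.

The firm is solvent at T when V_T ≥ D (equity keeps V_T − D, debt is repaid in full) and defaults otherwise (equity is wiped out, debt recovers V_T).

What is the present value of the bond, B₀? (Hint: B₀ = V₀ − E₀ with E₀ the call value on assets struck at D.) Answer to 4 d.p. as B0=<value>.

B0=103.8545

d₁ = [ln(V₀/D) + (r + σ²/2)T] / (σ√T)
   = [ln(338.7958/137.5637) + (0.0751 + 0.5·0.2590²)·3.7077] / (0.2590·√3.7077)
   = [0.901310 + 0.402806] / 0.498715 = 2.614956
d₂ = d₁ − σ√T = 2.614956 − 0.498715 = 2.116242
N(d₁) = 0.995538,  N(d₂) = 0.982838,  e^(−rT) = 0.756957
E₀ = V₀·N(d₁) − D·e^(−rT)·N(d₂)
   = 338.7958·0.995538 − 137.5637·0.756957·0.982838 = 234.941338
B₀ = V₀ − E₀ = 338.7958 − 234.941338 = 103.854462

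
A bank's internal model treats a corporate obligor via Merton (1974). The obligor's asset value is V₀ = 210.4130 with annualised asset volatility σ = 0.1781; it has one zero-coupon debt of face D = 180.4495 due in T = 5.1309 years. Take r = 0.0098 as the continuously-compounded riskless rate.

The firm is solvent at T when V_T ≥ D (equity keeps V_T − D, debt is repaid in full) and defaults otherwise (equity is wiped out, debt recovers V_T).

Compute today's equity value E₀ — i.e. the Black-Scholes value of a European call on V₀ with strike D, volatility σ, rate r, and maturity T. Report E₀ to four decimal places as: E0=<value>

E0=53.6917

d₁ = [ln(V₀/D) + (r + σ²/2)T] / (σ√T)
   = [ln(210.4130/180.4495) + (0.0098 + 0.5·0.1781²)·5.1309] / (0.1781·√5.1309)
   = [0.153621 + 0.131658] / 0.403423 = 0.707147
d₂ = d₁ − σ√T = 0.707147 − 0.403423 = 0.303723
N(d₁) = 0.760262,  N(d₂) = 0.619331,  e^(−rT) = 0.950960
E₀ = V₀·N(d₁) − D·e^(−rT)·N(d₂)
   = 210.4130·0.760262 − 180.4495·0.950960·0.619331 = 53.691710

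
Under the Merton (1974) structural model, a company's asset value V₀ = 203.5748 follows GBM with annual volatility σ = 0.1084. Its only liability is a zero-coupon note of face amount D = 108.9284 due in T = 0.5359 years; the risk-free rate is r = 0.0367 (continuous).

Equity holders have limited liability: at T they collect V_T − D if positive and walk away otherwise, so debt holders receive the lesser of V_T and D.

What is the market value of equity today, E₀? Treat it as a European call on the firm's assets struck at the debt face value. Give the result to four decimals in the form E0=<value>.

E0=96.7678

d₁ = [ln(V₀/D) + (r + σ²/2)T] / (σ√T)
   = [ln(203.5748/108.9284) + (0.0367 + 0.5·0.1084²)·0.5359] / (0.1084·√0.5359)
   = [0.625343 + 0.022816] / 0.079354 = 8.167897
d₂ = d₁ − σ√T = 8.167897 − 0.079354 = 8.088543
N(d₁) = 1.000000,  N(d₂) = 1.000000,  e^(−rT) = 0.980525
E₀ = V₀·N(d₁) − D·e^(−rT)·N(d₂)
   = 203.5748·1.000000 − 108.9284·0.980525·1.000000 = 96.767823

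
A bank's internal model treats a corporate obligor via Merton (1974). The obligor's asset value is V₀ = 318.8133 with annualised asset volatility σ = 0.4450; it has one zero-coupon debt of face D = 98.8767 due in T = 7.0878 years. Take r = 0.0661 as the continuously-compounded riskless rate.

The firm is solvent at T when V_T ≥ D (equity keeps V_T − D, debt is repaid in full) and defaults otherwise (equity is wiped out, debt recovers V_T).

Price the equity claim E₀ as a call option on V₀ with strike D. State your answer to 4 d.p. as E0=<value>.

E0=262.5152

d₁ = [ln(V₀/D) + (r + σ²/2)T] / (σ√T)
   = [ln(318.8133/98.8767) + (0.0661 + 0.5·0.4450²)·7.0878] / (0.4450·√7.0878)
   = [1.170732 + 1.170284] / 1.184720 = 1.976008
d₂ = d₁ − σ√T = 1.976008 − 1.184720 = 0.791288
N(d₁) = 0.975923,  N(d₂) = 0.785612,  e^(−rT) = 0.625938
E₀ = V₀·N(d₁) − D·e^(−rT)·N(d₂)
   = 318.8133·0.975923 − 98.8767·0.625938·0.785612 = 262.515170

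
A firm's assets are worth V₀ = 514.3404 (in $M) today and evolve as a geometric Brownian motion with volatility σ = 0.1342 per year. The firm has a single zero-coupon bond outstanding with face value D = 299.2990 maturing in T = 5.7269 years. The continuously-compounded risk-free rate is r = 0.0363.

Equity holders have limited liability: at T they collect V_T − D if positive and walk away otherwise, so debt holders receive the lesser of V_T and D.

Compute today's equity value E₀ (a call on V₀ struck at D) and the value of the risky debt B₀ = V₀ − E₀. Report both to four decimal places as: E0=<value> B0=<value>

E0=271.5932 B0=242.7472

d₁ = [ln(V₀/D) + (r + σ²/2)T] / (σ√T)
   = [ln(514.3404/299.2990) + (0.0363 + 0.5·0.1342²)·5.7269] / (0.1342·√5.7269)
   = [0.541442 + 0.259456] / 0.321153 = 2.493820
d₂ = d₁ − σ√T = 2.493820 − 0.321153 = 2.172667
N(d₁) = 0.993681,  N(d₂) = 0.985097,  e^(−rT) = 0.812299
E₀ = V₀·N(d₁) − D·e^(−rT)·N(d₂)
   = 514.3404·0.993681 − 299.2990·0.812299·0.985097 = 271.593167
B₀ = V₀ − E₀ = 514.3404 − 271.593167 = 242.747233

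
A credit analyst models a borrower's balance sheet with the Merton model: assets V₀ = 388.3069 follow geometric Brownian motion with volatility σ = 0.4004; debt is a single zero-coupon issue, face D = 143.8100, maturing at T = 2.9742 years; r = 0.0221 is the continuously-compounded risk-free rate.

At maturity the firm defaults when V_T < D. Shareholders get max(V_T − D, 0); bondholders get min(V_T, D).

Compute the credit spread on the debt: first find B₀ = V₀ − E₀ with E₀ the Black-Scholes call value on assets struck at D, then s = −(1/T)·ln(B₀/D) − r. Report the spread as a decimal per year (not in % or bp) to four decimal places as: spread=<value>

spread=0.0104

d₁ = [ln(V₀/D) + (r + σ²/2)T] / (σ√T)
   = [ln(388.3069/143.8100) + (0.0221 + 0.5·0.4004²)·2.9742] / (0.4004·√2.9742)
   = [0.993303 + 0.304142] / 0.690525 = 1.878926
d₂ = d₁ − σ√T = 1.878926 − 0.690525 = 1.188402
N(d₁) = 0.969873,  N(d₂) = 0.882662,  e^(−rT) = 0.936384
E₀ = V₀·N(d₁) − D·e^(−rT)·N(d₂)
   = 388.3069·0.969873 − 143.8100·0.936384·0.882662 = 257.747752
B₀ = V₀ − E₀ = 388.3069 − 257.747752 = 130.559148
spread = −(1/T)·ln(B₀/D) − r = −(1/2.9742)·ln(130.559148/143.8100) − 0.0221 = 0.01040172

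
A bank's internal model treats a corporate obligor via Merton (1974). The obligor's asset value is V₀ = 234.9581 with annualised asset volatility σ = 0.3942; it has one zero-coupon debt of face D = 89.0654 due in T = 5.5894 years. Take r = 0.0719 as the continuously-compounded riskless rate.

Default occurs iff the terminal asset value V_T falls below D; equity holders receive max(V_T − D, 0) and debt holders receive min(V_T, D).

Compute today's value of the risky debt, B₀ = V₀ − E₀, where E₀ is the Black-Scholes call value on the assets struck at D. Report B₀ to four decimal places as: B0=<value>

d₁ = [ln(V₀/D) + (r + σ²/2)T] / (σ√T)
   = [ln(234.9581/89.0654) + (0.0719 + 0.5·0.3942²)·5.5894] / (0.3942·√5.5894)
   = [0.970036 + 0.836156] / 0.931964 = 1.938050
d₂ = d₁ − σ√T = 1.938050 − 0.931964 = 1.006085
N(d₁) = 0.973691,  N(d₂) = 0.842813,  e^(−rT) = 0.669062
E₀ = V₀·N(d₁) − D·e^(−rT)·N(d₂)
   = 234.9581·0.973691 − 89.0654·0.669062·0.842813 = 178.553206
B₀ = V₀ − E₀ = 234.9581 − 178.553206 = 56.404894

B0=56.4049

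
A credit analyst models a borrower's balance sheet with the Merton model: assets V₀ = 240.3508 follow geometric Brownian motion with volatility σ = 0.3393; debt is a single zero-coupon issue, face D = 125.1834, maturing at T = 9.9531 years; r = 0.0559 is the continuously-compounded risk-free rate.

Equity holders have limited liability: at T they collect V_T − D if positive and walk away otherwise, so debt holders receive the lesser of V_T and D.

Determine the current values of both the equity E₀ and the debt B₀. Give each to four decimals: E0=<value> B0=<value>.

E0=176.8713 B0=63.4795

d₁ = [ln(V₀/D) + (r + σ²/2)T] / (σ√T)
   = [ln(240.3508/125.1834) + (0.0559 + 0.5·0.3393²)·9.9531] / (0.3393·√9.9531)
   = [0.652320 + 1.129301] / 1.070442 = 1.664379
d₂ = d₁ − σ√T = 1.664379 − 1.070442 = 0.593937
N(d₁) = 0.951982,  N(d₂) = 0.723723,  e^(−rT) = 0.573282
E₀ = V₀·N(d₁) − D·e^(−rT)·N(d₂)
   = 240.3508·0.951982 − 125.1834·0.573282·0.723723 = 176.871329
B₀ = V₀ − E₀ = 240.3508 − 176.871329 = 63.479471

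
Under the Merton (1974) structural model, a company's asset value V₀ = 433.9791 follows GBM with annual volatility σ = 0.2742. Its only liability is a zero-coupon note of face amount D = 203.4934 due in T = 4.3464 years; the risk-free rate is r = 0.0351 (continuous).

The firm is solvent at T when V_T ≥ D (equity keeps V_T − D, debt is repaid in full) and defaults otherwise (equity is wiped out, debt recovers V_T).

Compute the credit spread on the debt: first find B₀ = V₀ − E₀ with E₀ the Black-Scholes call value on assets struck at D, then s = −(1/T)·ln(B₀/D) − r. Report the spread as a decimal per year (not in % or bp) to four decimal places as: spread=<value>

d₁ = [ln(V₀/D) + (r + σ²/2)T] / (σ√T)
   = [ln(433.9791/203.4934) + (0.0351 + 0.5·0.2742²)·4.3464] / (0.2742·√4.3464)
   = [0.757363 + 0.315952] / 0.571653 = 1.877564
d₂ = d₁ − σ√T = 1.877564 − 0.571653 = 1.305912
N(d₁) = 0.969780,  N(d₂) = 0.904209,  e^(−rT) = 0.858509
E₀ = V₀·N(d₁) − D·e^(−rT)·N(d₂)
   = 433.9791·0.969780 − 203.4934·0.858509·0.904209 = 262.898078
B₀ = V₀ − E₀ = 433.9791 − 262.898078 = 171.081022
spread = −(1/T)·ln(B₀/D) − r = −(1/4.3464)·ln(171.081022/203.4934) − 0.0351 = 0.00481725

spread=0.0048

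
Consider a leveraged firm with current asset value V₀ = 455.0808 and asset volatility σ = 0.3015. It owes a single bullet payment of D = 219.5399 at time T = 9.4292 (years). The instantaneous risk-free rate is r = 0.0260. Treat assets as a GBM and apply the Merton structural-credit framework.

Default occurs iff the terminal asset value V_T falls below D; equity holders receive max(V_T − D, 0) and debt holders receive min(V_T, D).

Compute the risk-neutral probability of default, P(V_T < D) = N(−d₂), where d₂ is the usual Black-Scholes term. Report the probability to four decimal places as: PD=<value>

PD=0.2778

d₁ = [ln(V₀/D) + (r + σ²/2)T] / (σ√T)
   = [ln(455.0808/219.5399) + (0.0260 + 0.5·0.3015²)·9.4292] / (0.3015·√9.4292)
   = [0.728941 + 0.673727] / 0.925816 = 1.515061
d₂ = d₁ − σ√T = 1.515061 − 0.925816 = 0.589245
risk-neutral PD = N(−d₂) = N(-0.589245) = 0.277848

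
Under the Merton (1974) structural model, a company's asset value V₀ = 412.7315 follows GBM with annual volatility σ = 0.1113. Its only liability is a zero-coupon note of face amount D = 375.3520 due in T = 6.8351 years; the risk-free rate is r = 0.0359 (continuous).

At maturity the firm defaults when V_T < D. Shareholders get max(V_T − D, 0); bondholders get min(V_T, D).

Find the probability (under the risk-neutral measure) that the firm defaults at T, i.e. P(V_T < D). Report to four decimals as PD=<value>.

PD=0.1529

d₁ = [ln(V₀/D) + (r + σ²/2)T] / (σ√T)
   = [ln(412.7315/375.3520) + (0.0359 + 0.5·0.1113²)·6.8351] / (0.1113·√6.8351)
   = [0.094933 + 0.287716] / 0.290983 = 1.315021
d₂ = d₁ − σ√T = 1.315021 − 0.290983 = 1.024038
risk-neutral PD = N(−d₂) = N(-1.024038) = 0.152909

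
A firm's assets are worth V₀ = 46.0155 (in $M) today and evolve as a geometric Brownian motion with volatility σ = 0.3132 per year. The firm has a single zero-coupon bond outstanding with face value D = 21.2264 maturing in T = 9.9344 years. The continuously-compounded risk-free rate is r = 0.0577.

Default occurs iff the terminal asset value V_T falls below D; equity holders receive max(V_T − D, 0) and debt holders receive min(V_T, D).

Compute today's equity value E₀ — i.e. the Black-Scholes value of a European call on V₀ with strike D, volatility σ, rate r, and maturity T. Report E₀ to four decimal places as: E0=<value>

E0=34.8931

d₁ = [ln(V₀/D) + (r + σ²/2)T] / (σ√T)
   = [ln(46.0155/21.2264) + (0.0577 + 0.5·0.3132²)·9.9344] / (0.3132·√9.9344)
   = [0.773733 + 1.060469] / 0.987171 = 1.858037
d₂ = d₁ − σ√T = 1.858037 − 0.987171 = 0.870866
N(d₁) = 0.968418,  N(d₂) = 0.808086,  e^(−rT) = 0.563710
E₀ = V₀·N(d₁) − D·e^(−rT)·N(d₂)
   = 46.0155·0.968418 − 21.2264·0.563710·0.808086 = 34.893056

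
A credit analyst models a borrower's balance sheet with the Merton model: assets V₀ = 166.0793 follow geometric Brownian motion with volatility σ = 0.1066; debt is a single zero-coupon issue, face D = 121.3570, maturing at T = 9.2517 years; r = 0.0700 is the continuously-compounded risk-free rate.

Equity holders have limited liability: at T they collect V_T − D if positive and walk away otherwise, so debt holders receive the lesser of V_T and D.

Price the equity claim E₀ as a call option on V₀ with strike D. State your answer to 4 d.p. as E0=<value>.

E0=102.5886

d₁ = [ln(V₀/D) + (r + σ²/2)T] / (σ√T)
   = [ln(166.0793/121.3570) + (0.0700 + 0.5·0.1066²)·9.2517] / (0.1066·√9.2517)
   = [0.313729 + 0.700185] / 0.324241 = 3.127038
d₂ = d₁ − σ√T = 3.127038 − 0.324241 = 2.802797
N(d₁) = 0.999117,  N(d₂) = 0.997467,  e^(−rT) = 0.523290
E₀ = V₀·N(d₁) − D·e^(−rT)·N(d₂)
   = 166.0793·0.999117 − 121.3570·0.523290·0.997467 = 102.588599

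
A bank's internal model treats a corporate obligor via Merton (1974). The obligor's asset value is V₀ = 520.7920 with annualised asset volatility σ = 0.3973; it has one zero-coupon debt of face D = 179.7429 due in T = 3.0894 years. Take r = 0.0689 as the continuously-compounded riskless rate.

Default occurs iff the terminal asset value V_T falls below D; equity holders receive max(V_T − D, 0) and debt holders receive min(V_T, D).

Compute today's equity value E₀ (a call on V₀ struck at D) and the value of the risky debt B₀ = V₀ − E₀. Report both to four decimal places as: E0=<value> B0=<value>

d₁ = [ln(V₀/D) + (r + σ²/2)T] / (σ√T)
   = [ln(520.7920/179.7429) + (0.0689 + 0.5·0.3973²)·3.0894] / (0.3973·√3.0894)
   = [1.063823 + 0.456686] / 0.698322 = 2.177376
d₂ = d₁ − σ√T = 2.177376 − 0.698322 = 1.479055
N(d₁) = 0.985274,  N(d₂) = 0.930437,  e^(−rT) = 0.808270
E₀ = V₀·N(d₁) − D·e^(−rT)·N(d₂)
   = 520.7920·0.985274 − 179.7429·0.808270·0.930437 = 377.948116
B₀ = V₀ − E₀ = 520.7920 − 377.948116 = 142.843884

E0=377.9481 B0=142.8439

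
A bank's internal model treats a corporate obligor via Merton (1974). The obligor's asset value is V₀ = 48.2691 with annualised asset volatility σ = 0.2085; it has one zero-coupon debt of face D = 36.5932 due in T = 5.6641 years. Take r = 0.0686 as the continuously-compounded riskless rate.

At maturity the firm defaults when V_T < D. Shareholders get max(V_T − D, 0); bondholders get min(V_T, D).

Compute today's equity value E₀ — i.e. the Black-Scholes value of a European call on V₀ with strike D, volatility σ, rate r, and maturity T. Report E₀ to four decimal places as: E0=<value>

E0=24.1584

d₁ = [ln(V₀/D) + (r + σ²/2)T] / (σ√T)
   = [ln(48.2691/36.5932) + (0.0686 + 0.5·0.2085²)·5.6641] / (0.2085·√5.6641)
   = [0.276929 + 0.511673] / 0.496217 = 1.589229
d₂ = d₁ − σ√T = 1.589229 − 0.496217 = 1.093012
N(d₁) = 0.943996,  N(d₂) = 0.862806,  e^(−rT) = 0.678034
E₀ = V₀·N(d₁) − D·e^(−rT)·N(d₂)
   = 48.2691·0.943996 − 36.5932·0.678034·0.862806 = 24.158360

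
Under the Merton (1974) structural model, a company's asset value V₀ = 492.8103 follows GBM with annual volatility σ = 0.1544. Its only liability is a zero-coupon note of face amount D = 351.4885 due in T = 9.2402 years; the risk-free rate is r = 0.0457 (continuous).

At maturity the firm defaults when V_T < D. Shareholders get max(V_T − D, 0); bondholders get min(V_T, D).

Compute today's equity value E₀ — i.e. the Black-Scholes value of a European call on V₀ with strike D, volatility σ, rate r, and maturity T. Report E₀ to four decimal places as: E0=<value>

E0=265.8284

d₁ = [ln(V₀/D) + (r + σ²/2)T] / (σ√T)
   = [ln(492.8103/351.4885) + (0.0457 + 0.5·0.1544²)·9.2402] / (0.1544·√9.2402)
   = [0.337947 + 0.532417] / 0.469340 = 1.854442
d₂ = d₁ − σ√T = 1.854442 − 0.469340 = 1.385102
N(d₁) = 0.968162,  N(d₂) = 0.916989,  e^(−rT) = 0.655552
E₀ = V₀·N(d₁) − D·e^(−rT)·N(d₂)
   = 492.8103·0.968162 − 351.4885·0.655552·0.916989 = 265.828364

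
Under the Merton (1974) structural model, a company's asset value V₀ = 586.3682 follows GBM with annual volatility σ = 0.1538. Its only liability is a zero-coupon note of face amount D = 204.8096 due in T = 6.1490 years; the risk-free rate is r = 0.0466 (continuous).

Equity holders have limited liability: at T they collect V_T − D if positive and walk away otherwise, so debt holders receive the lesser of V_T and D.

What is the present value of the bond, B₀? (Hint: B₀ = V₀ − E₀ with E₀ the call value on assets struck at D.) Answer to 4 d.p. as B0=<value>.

B0=153.7759

d₁ = [ln(V₀/D) + (r + σ²/2)T] / (σ√T)
   = [ln(586.3682/204.8096) + (0.0466 + 0.5·0.1538²)·6.1490] / (0.1538·√6.1490)
   = [1.051867 + 0.359269] / 0.381381 = 3.700073
d₂ = d₁ − σ√T = 3.700073 − 0.381381 = 3.318693
N(d₁) = 0.999892,  N(d₂) = 0.999548,  e^(−rT) = 0.750854
E₀ = V₀·N(d₁) − D·e^(−rT)·N(d₂)
   = 586.3682·0.999892 − 204.8096·0.750854·0.999548 = 432.592340
B₀ = V₀ − E₀ = 586.3682 − 432.592340 = 153.775860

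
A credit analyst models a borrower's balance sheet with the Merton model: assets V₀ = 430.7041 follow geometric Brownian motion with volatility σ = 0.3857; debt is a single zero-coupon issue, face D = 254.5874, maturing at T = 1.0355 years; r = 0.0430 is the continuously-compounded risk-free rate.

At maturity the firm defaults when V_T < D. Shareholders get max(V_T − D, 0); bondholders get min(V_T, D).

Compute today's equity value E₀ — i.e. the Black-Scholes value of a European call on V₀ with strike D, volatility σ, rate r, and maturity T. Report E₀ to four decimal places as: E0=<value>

d₁ = [ln(V₀/D) + (r + σ²/2)T] / (σ√T)
   = [ln(430.7041/254.5874) + (0.0430 + 0.5·0.3857²)·1.0355] / (0.3857·√1.0355)
   = [0.525777 + 0.121549] / 0.392486 = 1.649296
d₂ = d₁ − σ√T = 1.649296 − 0.392486 = 1.256810
N(d₁) = 0.950457,  N(d₂) = 0.895589,  e^(−rT) = 0.956450
E₀ = V₀·N(d₁) − D·e^(−rT)·N(d₂)
   = 430.7041·0.950457 − 254.5874·0.956450·0.895589 = 191.289499

E0=191.2895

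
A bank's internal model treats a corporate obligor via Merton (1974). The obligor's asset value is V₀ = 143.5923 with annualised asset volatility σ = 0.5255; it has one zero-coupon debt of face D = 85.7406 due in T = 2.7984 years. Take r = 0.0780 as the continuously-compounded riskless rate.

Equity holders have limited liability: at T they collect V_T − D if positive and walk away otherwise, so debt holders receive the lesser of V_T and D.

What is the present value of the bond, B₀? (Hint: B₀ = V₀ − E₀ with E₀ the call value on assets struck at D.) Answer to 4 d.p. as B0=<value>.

d₁ = [ln(V₀/D) + (r + σ²/2)T] / (σ√T)
   = [ln(143.5923/85.7406) + (0.0780 + 0.5·0.5255²)·2.7984] / (0.5255·√2.7984)
   = [0.515652 + 0.604665] / 0.879078 = 1.274421
d₂ = d₁ − σ√T = 1.274421 − 0.879078 = 0.395343
N(d₁) = 0.898743,  N(d₂) = 0.653705,  e^(−rT) = 0.803904
E₀ = V₀·N(d₁) − D·e^(−rT)·N(d₂)
   = 143.5923·0.898743 − 85.7406·0.803904·0.653705 = 83.994486
B₀ = V₀ − E₀ = 143.5923 − 83.994486 = 59.597814

B0=59.5978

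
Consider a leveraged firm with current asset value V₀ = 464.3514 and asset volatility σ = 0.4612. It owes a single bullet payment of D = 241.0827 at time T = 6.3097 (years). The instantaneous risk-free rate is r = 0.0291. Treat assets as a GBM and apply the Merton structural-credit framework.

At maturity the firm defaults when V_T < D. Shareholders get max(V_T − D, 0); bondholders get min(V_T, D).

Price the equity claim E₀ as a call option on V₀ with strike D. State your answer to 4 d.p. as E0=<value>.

d₁ = [ln(V₀/D) + (r + σ²/2)T] / (σ√T)
   = [ln(464.3514/241.0827) + (0.0291 + 0.5·0.4612²)·6.3097] / (0.4612·√6.3097)
   = [0.655502 + 0.854666] / 1.158494 = 1.303561
d₂ = d₁ − σ√T = 1.303561 − 1.158494 = 0.145068
N(d₁) = 0.903808,  N(d₂) = 0.557671,  e^(−rT) = 0.832258
E₀ = V₀·N(d₁) − D·e^(−rT)·N(d₂)
   = 464.3514·0.903808 − 241.0827·0.832258·0.557671 = 307.791796

E0=307.7918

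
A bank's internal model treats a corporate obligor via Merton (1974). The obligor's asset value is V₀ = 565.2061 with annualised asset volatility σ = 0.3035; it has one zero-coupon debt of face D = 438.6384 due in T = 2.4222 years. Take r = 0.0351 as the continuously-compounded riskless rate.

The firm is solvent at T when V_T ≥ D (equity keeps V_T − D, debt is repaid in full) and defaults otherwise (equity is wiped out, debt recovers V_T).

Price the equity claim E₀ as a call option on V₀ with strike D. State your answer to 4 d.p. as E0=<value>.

E0=193.1308

d₁ = [ln(V₀/D) + (r + σ²/2)T] / (σ√T)
   = [ln(565.2061/438.6384) + (0.0351 + 0.5·0.3035²)·2.4222] / (0.3035·√2.4222)
   = [0.253515 + 0.196576] / 0.472350 = 0.952877
d₂ = d₁ − σ√T = 0.952877 − 0.472350 = 0.480528
N(d₁) = 0.829674,  N(d₂) = 0.684574,  e^(−rT) = 0.918495
E₀ = V₀·N(d₁) − D·e^(−rT)·N(d₂)
   = 565.2061·0.829674 − 438.6384·0.918495·0.684574 = 193.130827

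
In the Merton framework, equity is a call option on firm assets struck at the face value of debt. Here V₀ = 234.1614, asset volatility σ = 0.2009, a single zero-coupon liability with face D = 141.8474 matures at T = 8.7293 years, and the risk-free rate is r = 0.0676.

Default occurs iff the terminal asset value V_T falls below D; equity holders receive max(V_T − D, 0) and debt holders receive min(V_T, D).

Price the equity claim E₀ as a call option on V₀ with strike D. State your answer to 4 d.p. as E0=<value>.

d₁ = [ln(V₀/D) + (r + σ²/2)T] / (σ√T)
   = [ln(234.1614/141.8474) + (0.0676 + 0.5·0.2009²)·8.7293] / (0.2009·√8.7293)
   = [0.501259 + 0.766261] / 0.593567 = 2.135430
d₂ = d₁ − σ√T = 2.135430 − 0.593567 = 1.541863
N(d₁) = 0.983637,  N(d₂) = 0.938447,  e^(−rT) = 0.554271
E₀ = V₀·N(d₁) − D·e^(−rT)·N(d₂)
   = 234.1614·0.983637 − 141.8474·0.554271·0.938447 = 156.547312

E0=156.5473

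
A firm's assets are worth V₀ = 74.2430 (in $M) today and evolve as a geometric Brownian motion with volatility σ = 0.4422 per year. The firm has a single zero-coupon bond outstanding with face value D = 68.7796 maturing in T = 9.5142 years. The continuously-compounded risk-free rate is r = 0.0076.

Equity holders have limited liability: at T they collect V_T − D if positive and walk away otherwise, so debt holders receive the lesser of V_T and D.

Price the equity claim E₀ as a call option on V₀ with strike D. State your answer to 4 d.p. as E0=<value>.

d₁ = [ln(V₀/D) + (r + σ²/2)T] / (σ√T)
   = [ln(74.2430/68.7796) + (0.0076 + 0.5·0.4422²)·9.5142] / (0.4422·√9.5142)
   = [0.076436 + 1.002515] / 1.363970 = 0.791037
d₂ = d₁ − σ√T = 0.791037 − 1.363970 = -0.572933
N(d₁) = 0.785539,  N(d₂) = 0.283345,  e^(−rT) = 0.930244
E₀ = V₀·N(d₁) − D·e^(−rT)·N(d₂)
   = 74.2430·0.785539 − 68.7796·0.930244·0.283345 = 40.191825

E0=40.1918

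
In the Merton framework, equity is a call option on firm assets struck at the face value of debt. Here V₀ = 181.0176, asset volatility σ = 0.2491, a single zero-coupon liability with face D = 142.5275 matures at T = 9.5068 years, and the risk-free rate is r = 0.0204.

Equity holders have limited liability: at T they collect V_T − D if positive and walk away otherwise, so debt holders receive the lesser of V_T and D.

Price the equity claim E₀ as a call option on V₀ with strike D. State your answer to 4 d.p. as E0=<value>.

d₁ = [ln(V₀/D) + (r + σ²/2)T] / (σ√T)
   = [ln(181.0176/142.5275) + (0.0204 + 0.5·0.2491²)·9.5068] / (0.2491·√9.5068)
   = [0.239059 + 0.488891] / 0.768052 = 0.947787
d₂ = d₁ − σ√T = 0.947787 − 0.768052 = 0.179735
N(d₁) = 0.828381,  N(d₂) = 0.571320,  e^(−rT) = 0.823708
E₀ = V₀·N(d₁) − D·e^(−rT)·N(d₂)
   = 181.0176·0.828381 − 142.5275·0.823708·0.571320 = 82.878014

E0=82.8780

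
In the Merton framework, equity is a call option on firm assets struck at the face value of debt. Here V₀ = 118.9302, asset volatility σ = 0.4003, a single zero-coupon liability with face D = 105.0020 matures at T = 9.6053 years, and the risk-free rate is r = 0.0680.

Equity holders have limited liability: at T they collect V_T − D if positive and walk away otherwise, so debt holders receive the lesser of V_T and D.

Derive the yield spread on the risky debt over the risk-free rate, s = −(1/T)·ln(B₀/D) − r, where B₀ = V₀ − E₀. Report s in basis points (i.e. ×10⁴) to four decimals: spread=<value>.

d₁ = [ln(V₀/D) + (r + σ²/2)T] / (σ√T)
   = [ln(118.9302/105.0020) + (0.0680 + 0.5·0.4003²)·9.6053] / (0.4003·√9.6053)
   = [0.124557 + 1.422737] / 1.240627 = 1.247188
d₂ = d₁ − σ√T = 1.247188 − 1.240627 = 0.006562
N(d₁) = 0.893836,  N(d₂) = 0.502618,  e^(−rT) = 0.520399
E₀ = V₀·N(d₁) − D·e^(−rT)·N(d₂)
   = 118.9302·0.893836 − 105.0020·0.520399·0.502618 = 78.839583
B₀ = V₀ − E₀ = 118.9302 − 78.839583 = 40.090617
spread = −(1/T)·ln(B₀/D) − r = −(1/9.6053)·ln(40.090617/105.0020) − 0.0680 = 0.03224019
in basis points: 0.03224019 × 10⁴ = 322.4019 bp

spread=322.4019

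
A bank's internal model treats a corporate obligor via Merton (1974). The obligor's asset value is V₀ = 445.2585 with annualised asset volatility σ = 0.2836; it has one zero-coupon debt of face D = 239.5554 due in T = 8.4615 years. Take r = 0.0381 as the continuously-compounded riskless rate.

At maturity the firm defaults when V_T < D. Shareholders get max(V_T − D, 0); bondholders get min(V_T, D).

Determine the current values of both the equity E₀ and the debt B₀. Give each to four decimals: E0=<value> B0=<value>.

d₁ = [ln(V₀/D) + (r + σ²/2)T] / (σ√T)
   = [ln(445.2585/239.5554) + (0.0381 + 0.5·0.2836²)·8.4615] / (0.2836·√8.4615)
   = [0.619870 + 0.662658] / 0.824954 = 1.554666
d₂ = d₁ − σ√T = 1.554666 − 0.824954 = 0.729711
N(d₁) = 0.939987,  N(d₂) = 0.767217,  e^(−rT) = 0.724421
E₀ = V₀·N(d₁) − D·e^(−rT)·N(d₂)
   = 445.2585·0.939987 − 239.5554·0.724421·0.767217 = 285.395357
B₀ = V₀ − E₀ = 445.2585 − 285.395357 = 159.863143

E0=285.3954 B0=159.8631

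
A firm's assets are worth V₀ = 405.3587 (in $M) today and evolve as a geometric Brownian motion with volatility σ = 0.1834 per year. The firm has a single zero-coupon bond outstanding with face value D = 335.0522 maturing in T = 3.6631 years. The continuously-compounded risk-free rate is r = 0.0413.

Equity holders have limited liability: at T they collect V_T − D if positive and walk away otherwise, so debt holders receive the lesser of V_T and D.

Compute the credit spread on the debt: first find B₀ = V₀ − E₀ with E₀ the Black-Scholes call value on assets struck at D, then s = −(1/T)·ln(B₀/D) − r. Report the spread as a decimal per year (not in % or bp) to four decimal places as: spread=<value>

d₁ = [ln(V₀/D) + (r + σ²/2)T] / (σ√T)
   = [ln(405.3587/335.0522) + (0.0413 + 0.5·0.1834²)·3.6631] / (0.1834·√3.6631)
   = [0.190486 + 0.212891] / 0.351013 = 1.149179
d₂ = d₁ − σ√T = 1.149179 − 0.351013 = 0.798166
N(d₁) = 0.874759,  N(d₂) = 0.787613,  e^(−rT) = 0.859602
E₀ = V₀·N(d₁) − D·e^(−rT)·N(d₂)
   = 405.3587·0.874759 − 335.0522·0.859602·0.787613 = 127.749615
B₀ = V₀ − E₀ = 405.3587 − 127.749615 = 277.609085
spread = −(1/T)·ln(B₀/D) − r = −(1/3.6631)·ln(277.609085/335.0522) − 0.0413 = 0.01004241

spread=0.0100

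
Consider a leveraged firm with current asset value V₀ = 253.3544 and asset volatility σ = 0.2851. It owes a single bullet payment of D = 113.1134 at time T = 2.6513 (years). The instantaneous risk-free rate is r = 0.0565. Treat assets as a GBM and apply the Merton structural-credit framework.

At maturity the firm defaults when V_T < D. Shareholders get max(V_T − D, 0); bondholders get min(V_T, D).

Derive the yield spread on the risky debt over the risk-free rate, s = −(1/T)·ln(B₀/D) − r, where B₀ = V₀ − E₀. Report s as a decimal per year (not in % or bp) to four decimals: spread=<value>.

d₁ = [ln(V₀/D) + (r + σ²/2)T] / (σ√T)
   = [ln(253.3544/113.1134) + (0.0565 + 0.5·0.2851²)·2.6513] / (0.2851·√2.6513)
   = [0.806398 + 0.257550] / 0.464223 = 2.291891
d₂ = d₁ − σ√T = 2.291891 − 0.464223 = 1.827668
N(d₁) = 0.989044,  N(d₂) = 0.966200,  e^(−rT) = 0.860881
E₀ = V₀·N(d₁) − D·e^(−rT)·N(d₂)
   = 253.3544·0.989044 − 113.1134·0.860881·0.966200 = 156.492748
B₀ = V₀ − E₀ = 253.3544 − 156.492748 = 96.861652
spread = −(1/T)·ln(B₀/D) − r = −(1/2.6513)·ln(96.861652/113.1134) − 0.0565 = 0.00200231

spread=0.0020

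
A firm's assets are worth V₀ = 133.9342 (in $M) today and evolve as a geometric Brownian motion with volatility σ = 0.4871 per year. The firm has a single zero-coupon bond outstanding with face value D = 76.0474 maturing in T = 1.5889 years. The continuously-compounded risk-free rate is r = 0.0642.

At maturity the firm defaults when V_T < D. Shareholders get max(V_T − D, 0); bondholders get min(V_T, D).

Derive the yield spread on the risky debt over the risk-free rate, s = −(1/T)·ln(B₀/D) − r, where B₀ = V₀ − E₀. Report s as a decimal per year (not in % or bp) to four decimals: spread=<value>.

d₁ = [ln(V₀/D) + (r + σ²/2)T] / (σ√T)
   = [ln(133.9342/76.0474) + (0.0642 + 0.5·0.4871²)·1.5889] / (0.4871·√1.5889)
   = [0.565992 + 0.290504] / 0.613997 = 1.394950
d₂ = d₁ − σ√T = 1.394950 − 0.613997 = 0.780953
N(d₁) = 0.918485,  N(d₂) = 0.782585,  e^(−rT) = 0.903023
E₀ = V₀·N(d₁) − D·e^(−rT)·N(d₂)
   = 133.9342·0.918485 − 76.0474·0.903023·0.782585 = 69.274400
B₀ = V₀ − E₀ = 133.9342 − 69.274400 = 64.659800
spread = −(1/T)·ln(B₀/D) − r = −(1/1.5889)·ln(64.659800/76.0474) − 0.0642 = 0.03789399

spread=0.0379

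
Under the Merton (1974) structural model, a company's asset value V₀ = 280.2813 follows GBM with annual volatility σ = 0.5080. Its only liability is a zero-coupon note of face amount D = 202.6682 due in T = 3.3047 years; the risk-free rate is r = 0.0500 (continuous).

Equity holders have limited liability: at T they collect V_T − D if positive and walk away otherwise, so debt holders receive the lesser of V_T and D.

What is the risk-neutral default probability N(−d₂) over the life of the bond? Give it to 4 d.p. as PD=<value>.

d₁ = [ln(V₀/D) + (r + σ²/2)T] / (σ√T)
   = [ln(280.2813/202.6682) + (0.0500 + 0.5·0.5080²)·3.3047] / (0.5080·√3.3047)
   = [0.324224 + 0.591647] / 0.923485 = 0.991755
d₂ = d₁ − σ√T = 0.991755 − 0.923485 = 0.068270
risk-neutral PD = N(−d₂) = N(-0.068270) = 0.472785

PD=0.4728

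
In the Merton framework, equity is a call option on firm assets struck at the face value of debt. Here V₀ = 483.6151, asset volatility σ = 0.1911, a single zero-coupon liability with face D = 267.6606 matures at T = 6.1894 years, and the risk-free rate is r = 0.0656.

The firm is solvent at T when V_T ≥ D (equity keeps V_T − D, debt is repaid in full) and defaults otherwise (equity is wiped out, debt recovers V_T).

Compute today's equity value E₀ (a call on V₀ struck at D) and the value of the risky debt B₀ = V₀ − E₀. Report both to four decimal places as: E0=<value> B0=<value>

E0=306.1617 B0=177.4534

d₁ = [ln(V₀/D) + (r + σ²/2)T] / (σ√T)
   = [ln(483.6151/267.6606) + (0.0656 + 0.5·0.1911²)·6.1894] / (0.1911·√6.1894)
   = [0.591570 + 0.519041] / 0.475428 = 2.336021
d₂ = d₁ − σ√T = 2.336021 − 0.475428 = 1.860593
N(d₁) = 0.990255,  N(d₂) = 0.968599,  e^(−rT) = 0.666294
E₀ = V₀·N(d₁) − D·e^(−rT)·N(d₂)
   = 483.6151·0.990255 − 267.6606·0.666294·0.968599 = 306.161697
B₀ = V₀ − E₀ = 483.6151 − 306.161697 = 177.453403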